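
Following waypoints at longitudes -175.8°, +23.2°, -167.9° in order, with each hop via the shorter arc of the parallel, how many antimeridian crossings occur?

2

Leg 1: -175.8° → +23.2°, shortest Δλ = -161.0° (west) — crosses 180°.
Leg 2: +23.2° → -167.9°, shortest Δλ = 168.9° (east) — crosses 180°.
Total crossings: 2.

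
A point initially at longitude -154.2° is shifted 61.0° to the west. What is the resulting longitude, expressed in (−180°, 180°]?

+144.8°

Start at -154.2°; shift −61.0° → -215.2°.
-215.2° lies outside (−180°, 180°]; add 360° → +144.8°.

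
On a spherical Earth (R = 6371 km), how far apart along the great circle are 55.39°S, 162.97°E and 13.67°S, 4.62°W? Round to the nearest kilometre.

12248 km

Δλ = -4.62 − 162.97 = -167.59°.
Δφ = -13.67 − -55.39 = 41.72°.
a = sin²(Δφ/2) + cos φ₁ · cos φ₂ · sin²(Δλ/2) = 0.672247.
c = 2·atan2(√a, √(1−a)) = 1.92250 rad → d = 6371·c ≈ 12248.23 km.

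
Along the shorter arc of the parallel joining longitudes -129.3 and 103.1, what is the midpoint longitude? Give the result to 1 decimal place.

+166.9°

Signed shortest Δλ from -129.3° to +103.1° is -127.6°.
Midpoint longitude = -129.3° + (-127.6°)/2 = -129.3° − 63.8° = -193.1°.
Normalise into (−180°, 180°]: +166.9°.
(The naïve average (-129.3 + +103.1)/2 = -13.1° is on the wrong side of the globe.)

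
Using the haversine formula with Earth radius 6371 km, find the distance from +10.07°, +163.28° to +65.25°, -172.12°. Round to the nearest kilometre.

6422 km

Δλ = -172.12 − 163.28 = -335.40°; wrapped into (−180°, 180°]: 24.60°.
Δφ = 65.25 − 10.07 = 55.18°.
a = sin²(Δφ/2) + cos φ₁ · cos φ₂ · sin²(Δλ/2) = 0.233207.
c = 2·atan2(√a, √(1−a)) = 1.00796 rad → d = 6371·c ≈ 6421.72 km.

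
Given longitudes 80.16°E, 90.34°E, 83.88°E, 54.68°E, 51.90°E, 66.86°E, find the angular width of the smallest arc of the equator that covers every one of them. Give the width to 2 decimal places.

38.44°

Sort the longitudes: +51.90°, +54.68°, +66.86°, +80.16°, +83.88°, +90.34°.
Eastward gaps between consecutive values (wrapping around): 2.78°, 12.18°, 13.30°, 3.72°, 6.46°, 321.56°.
Largest gap = 321.56° ⇒ minimal covering band is its complement: 360° − 321.56° = 38.44°.
Band runs from +51.90° eastward to +90.34°.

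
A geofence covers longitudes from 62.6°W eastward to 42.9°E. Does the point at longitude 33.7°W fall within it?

Yes

Band width going east from -62.6° to +42.9°: ((42.9 − -62.6) mod 360) = 105.5°.
Offset of -33.7° east of the west edge: ((-33.7 − -62.6) mod 360) = 28.9°.
28.9° ≤ 105.5° ⇒ inside.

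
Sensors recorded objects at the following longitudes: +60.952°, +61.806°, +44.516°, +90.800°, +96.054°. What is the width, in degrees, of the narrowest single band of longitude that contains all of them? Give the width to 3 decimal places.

51.538°

Sort the longitudes: +44.516°, +60.952°, +61.806°, +90.800°, +96.054°.
Eastward gaps between consecutive values (wrapping around): 16.436°, 0.854°, 28.994°, 5.254°, 308.462°.
Largest gap = 308.462° ⇒ minimal covering band is its complement: 360° − 308.462° = 51.538°.
Band runs from +44.516° eastward to +96.054°.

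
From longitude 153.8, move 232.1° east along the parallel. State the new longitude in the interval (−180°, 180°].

Start at +153.8°; shift +232.1° → +385.9°.
+385.9° lies outside (−180°, 180°]; subtract 360° → +25.9°.

+25.9°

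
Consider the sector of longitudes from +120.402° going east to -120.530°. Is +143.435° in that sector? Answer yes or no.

Yes

Band width going east from +120.402° to -120.530°: ((-120.530 − 120.402) mod 360) = 119.068°.
Offset of +143.435° east of the west edge: ((143.435 − 120.402) mod 360) = 23.033°.
23.033° ≤ 119.068° ⇒ inside.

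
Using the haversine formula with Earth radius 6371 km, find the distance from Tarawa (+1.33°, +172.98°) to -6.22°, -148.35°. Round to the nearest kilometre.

Δλ = -148.35 − 172.98 = -321.33°; wrapped into (−180°, 180°]: 38.67°.
Δφ = -6.22 − 1.33 = -7.55°.
a = sin²(Δφ/2) + cos φ₁ · cos φ₂ · sin²(Δλ/2) = 0.113281.
c = 2·atan2(√a, √(1−a)) = 0.68655 rad → d = 6371·c ≈ 4374.01 km.

4374 km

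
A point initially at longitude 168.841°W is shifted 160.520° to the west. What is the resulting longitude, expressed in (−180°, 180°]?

Start at -168.841°; shift −160.520° → -329.361°.
-329.361° lies outside (−180°, 180°]; add 360° → +30.639°.

30.639°E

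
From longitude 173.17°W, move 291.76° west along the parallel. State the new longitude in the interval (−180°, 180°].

Start at -173.17°; shift −291.76° → -464.93°.
-464.93° lies outside (−180°, 180°]; add 360° → -104.93°.

104.93°W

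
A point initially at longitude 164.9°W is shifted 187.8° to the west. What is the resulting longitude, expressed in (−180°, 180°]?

7.3°E

Start at -164.9°; shift −187.8° → -352.7°.
-352.7° lies outside (−180°, 180°]; add 360° → +7.3°.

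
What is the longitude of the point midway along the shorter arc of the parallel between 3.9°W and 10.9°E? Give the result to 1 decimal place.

3.5°E

Signed shortest Δλ from -3.9° to +10.9° is +14.8°.
Midpoint longitude = -3.9° + (+14.8°)/2 = -3.9° + 7.4° = +3.5°.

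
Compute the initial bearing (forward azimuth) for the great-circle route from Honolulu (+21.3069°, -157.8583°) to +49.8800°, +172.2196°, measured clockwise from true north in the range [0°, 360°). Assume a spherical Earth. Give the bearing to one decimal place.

327.8°

Δλ = 172.2196 − -157.8583 = 330.0779°; wrapped into (−180°, 180°]: -29.9221°.
θ = atan2( sin Δλ · cos φ₂ , cos φ₁ · sin φ₂ − sin φ₁ · cos φ₂ · cos Δλ )
  = atan2(-0.32144, 0.50949) = -32.248° → normalised to [0°, 360°): 327.752°.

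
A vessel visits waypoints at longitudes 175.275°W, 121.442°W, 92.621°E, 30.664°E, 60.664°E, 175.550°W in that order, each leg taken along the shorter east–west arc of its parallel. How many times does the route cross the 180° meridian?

2

Leg 1: -175.275° → -121.442°, shortest Δλ = 53.833° (east) — does not cross 180°.
Leg 2: -121.442° → +92.621°, shortest Δλ = -145.937° (west) — crosses 180°.
Leg 3: +92.621° → +30.664°, shortest Δλ = -61.957° (west) — does not cross 180°.
Leg 4: +30.664° → +60.664°, shortest Δλ = 30.0° (east) — does not cross 180°.
Leg 5: +60.664° → -175.550°, shortest Δλ = 123.786° (east) — crosses 180°.
Total crossings: 2.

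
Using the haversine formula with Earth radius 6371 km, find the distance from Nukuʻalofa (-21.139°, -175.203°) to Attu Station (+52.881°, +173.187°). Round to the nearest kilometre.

Δλ = 173.187 − -175.203 = 348.390°; wrapped into (−180°, 180°]: -11.610°.
Δφ = 52.881 − -21.139 = 74.020°.
a = sin²(Δφ/2) + cos φ₁ · cos φ₂ · sin²(Δλ/2) = 0.368107.
c = 2·atan2(√a, √(1−a)) = 1.30385 rad → d = 6371·c ≈ 8306.84 km.

8307 km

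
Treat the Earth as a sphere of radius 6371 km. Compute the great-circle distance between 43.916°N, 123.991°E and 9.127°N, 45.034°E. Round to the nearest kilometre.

8422 km

Δλ = 45.034 − 123.991 = -78.957°.
Δφ = 9.127 − 43.916 = -34.789°.
a = sin²(Δφ/2) + cos φ₁ · cos φ₂ · sin²(Δλ/2) = 0.376872.
c = 2·atan2(√a, √(1−a)) = 1.32198 rad → d = 6371·c ≈ 8422.34 km.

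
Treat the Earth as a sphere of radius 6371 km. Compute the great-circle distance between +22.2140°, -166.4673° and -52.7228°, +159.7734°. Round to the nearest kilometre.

8949 km

Δλ = 159.7734 − -166.4673 = 326.2407°; wrapped into (−180°, 180°]: -33.7593°.
Δφ = -52.7228 − 22.2140 = -74.9368°.
a = sin²(Δφ/2) + cos φ₁ · cos φ₂ · sin²(Δλ/2) = 0.417332.
c = 2·atan2(√a, √(1−a)) = 1.40470 rad → d = 6371·c ≈ 8949.33 km.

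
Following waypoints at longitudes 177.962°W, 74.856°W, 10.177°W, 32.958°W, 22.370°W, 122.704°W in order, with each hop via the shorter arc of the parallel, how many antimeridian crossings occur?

0

Leg 1: -177.962° → -74.856°, shortest Δλ = 103.106° (east) — does not cross 180°.
Leg 2: -74.856° → -10.177°, shortest Δλ = 64.679° (east) — does not cross 180°.
Leg 3: -10.177° → -32.958°, shortest Δλ = -22.781° (west) — does not cross 180°.
Leg 4: -32.958° → -22.370°, shortest Δλ = 10.588° (east) — does not cross 180°.
Leg 5: -22.370° → -122.704°, shortest Δλ = -100.334° (west) — does not cross 180°.
Total crossings: 0.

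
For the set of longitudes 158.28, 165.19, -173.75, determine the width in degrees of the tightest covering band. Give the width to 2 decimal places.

Sort the longitudes: -173.75°, +158.28°, +165.19°.
Eastward gaps between consecutive values (wrapping around): 332.03°, 6.91°, 21.06°.
Largest gap = 332.03° ⇒ minimal covering band is its complement: 360° − 332.03° = 27.97°.
Band runs from +158.28° eastward to -173.75°, crossing the antimeridian.

27.97°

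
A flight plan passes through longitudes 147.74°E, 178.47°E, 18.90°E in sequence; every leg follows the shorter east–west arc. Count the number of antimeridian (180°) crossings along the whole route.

0

Leg 1: +147.74° → +178.47°, shortest Δλ = 30.73° (east) — does not cross 180°.
Leg 2: +178.47° → +18.90°, shortest Δλ = -159.57° (west) — does not cross 180°.
Total crossings: 0.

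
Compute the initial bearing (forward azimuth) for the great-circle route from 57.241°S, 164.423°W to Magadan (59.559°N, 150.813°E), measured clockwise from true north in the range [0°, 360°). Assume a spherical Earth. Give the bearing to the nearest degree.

Δλ = 150.813 − -164.423 = 315.236°; wrapped into (−180°, 180°]: -44.764°.
θ = atan2( sin Δλ · cos φ₂ , cos φ₁ · sin φ₂ − sin φ₁ · cos φ₂ · cos Δλ )
  = atan2(-0.35678, 0.76903) = -24.888° → normalised to [0°, 360°): 335.112°.

335°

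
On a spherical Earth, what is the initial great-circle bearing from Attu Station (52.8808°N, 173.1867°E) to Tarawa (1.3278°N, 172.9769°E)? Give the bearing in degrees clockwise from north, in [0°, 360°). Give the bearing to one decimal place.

Δλ = 172.9769 − 173.1867 = -0.2098°.
θ = atan2( sin Δλ · cos φ₂ , cos φ₁ · sin φ₂ − sin φ₁ · cos φ₂ · cos Δλ )
  = atan2(-0.00366, -0.78318) = -179.732° → normalised to [0°, 360°): 180.268°.

180.3°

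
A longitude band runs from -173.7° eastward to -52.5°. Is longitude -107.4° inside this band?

Yes

Band width going east from -173.7° to -52.5°: ((-52.5 − -173.7) mod 360) = 121.2°.
Offset of -107.4° east of the west edge: ((-107.4 − -173.7) mod 360) = 66.3°.
66.3° ≤ 121.2° ⇒ inside.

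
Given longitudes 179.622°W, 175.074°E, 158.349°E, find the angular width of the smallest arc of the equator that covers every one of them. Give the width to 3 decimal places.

22.029°

Sort the longitudes: -179.622°, +158.349°, +175.074°.
Eastward gaps between consecutive values (wrapping around): 337.971°, 16.725°, 5.304°.
Largest gap = 337.971° ⇒ minimal covering band is its complement: 360° − 337.971° = 22.029°.
Band runs from +158.349° eastward to -179.622°, crossing the antimeridian.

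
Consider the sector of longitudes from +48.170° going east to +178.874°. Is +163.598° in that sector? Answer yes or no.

Yes

Band width going east from +48.170° to +178.874°: ((178.874 − 48.170) mod 360) = 130.704°.
Offset of +163.598° east of the west edge: ((163.598 − 48.170) mod 360) = 115.428°.
115.428° ≤ 130.704° ⇒ inside.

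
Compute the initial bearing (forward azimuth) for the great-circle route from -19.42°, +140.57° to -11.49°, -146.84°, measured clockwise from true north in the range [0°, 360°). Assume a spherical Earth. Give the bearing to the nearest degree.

Δλ = -146.84 − 140.57 = -287.41°; wrapped into (−180°, 180°]: 72.59°.
θ = atan2( sin Δλ · cos φ₂ , cos φ₁ · sin φ₂ − sin φ₁ · cos φ₂ · cos Δλ )
  = atan2(0.93507, -0.09037) = 95.520° → normalised to [0°, 360°): 95.520°.

96°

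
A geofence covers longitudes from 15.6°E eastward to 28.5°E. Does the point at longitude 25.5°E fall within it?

Yes

Band width going east from +15.6° to +28.5°: ((28.5 − 15.6) mod 360) = 12.9°.
Offset of +25.5° east of the west edge: ((25.5 − 15.6) mod 360) = 9.9°.
9.9° ≤ 12.9° ⇒ inside.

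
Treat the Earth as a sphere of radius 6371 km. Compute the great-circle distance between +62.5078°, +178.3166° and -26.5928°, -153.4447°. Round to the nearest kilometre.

10221 km

Δλ = -153.4447 − 178.3166 = -331.7613°; wrapped into (−180°, 180°]: 28.2387°.
Δφ = -26.5928 − 62.5078 = -89.1006°.
a = sin²(Δφ/2) + cos φ₁ · cos φ₂ · sin²(Δλ/2) = 0.516716.
c = 2·atan2(√a, √(1−a)) = 1.60423 rad → d = 6371·c ≈ 10220.58 km.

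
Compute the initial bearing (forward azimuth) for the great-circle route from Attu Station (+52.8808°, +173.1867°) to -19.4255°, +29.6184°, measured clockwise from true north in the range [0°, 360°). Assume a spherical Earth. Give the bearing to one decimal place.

305.8°

Δλ = 29.6184 − 173.1867 = -143.5683°.
θ = atan2( sin Δλ · cos φ₂ , cos φ₁ · sin φ₂ − sin φ₁ · cos φ₂ · cos Δλ )
  = atan2(-0.56006, 0.40432) = -54.173° → normalised to [0°, 360°): 305.827°.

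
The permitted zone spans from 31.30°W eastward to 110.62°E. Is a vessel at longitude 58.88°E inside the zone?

Band width going east from -31.30° to +110.62°: ((110.62 − -31.30) mod 360) = 141.92°.
Offset of +58.88° east of the west edge: ((58.88 − -31.30) mod 360) = 90.18°.
90.18° ≤ 141.92° ⇒ inside.

Yes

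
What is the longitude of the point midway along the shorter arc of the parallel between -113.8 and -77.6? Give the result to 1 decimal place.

-95.7°

Signed shortest Δλ from -113.8° to -77.6° is +36.2°.
Midpoint longitude = -113.8° + (+36.2°)/2 = -113.8° + 18.1° = -95.7°.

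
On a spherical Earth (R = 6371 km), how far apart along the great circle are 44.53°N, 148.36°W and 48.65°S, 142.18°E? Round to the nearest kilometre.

12362 km

Δλ = 142.18 − -148.36 = 290.54°; wrapped into (−180°, 180°]: -69.46°.
Δφ = -48.65 − 44.53 = -93.18°.
a = sin²(Δφ/2) + cos φ₁ · cos φ₂ · sin²(Δλ/2) = 0.680599.
c = 2·atan2(√a, √(1−a)) = 1.94035 rad → d = 6371·c ≈ 12361.97 km.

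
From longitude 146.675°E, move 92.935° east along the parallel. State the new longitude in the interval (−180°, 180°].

120.390°W

Start at +146.675°; shift +92.935° → +239.610°.
+239.610° lies outside (−180°, 180°]; subtract 360° → -120.390°.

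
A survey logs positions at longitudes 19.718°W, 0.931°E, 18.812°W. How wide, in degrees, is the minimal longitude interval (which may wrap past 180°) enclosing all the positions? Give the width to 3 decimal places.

Sort the longitudes: -19.718°, -18.812°, +0.931°.
Eastward gaps between consecutive values (wrapping around): 0.906°, 19.743°, 339.351°.
Largest gap = 339.351° ⇒ minimal covering band is its complement: 360° − 339.351° = 20.649°.
Band runs from -19.718° eastward to +0.931°.

20.649°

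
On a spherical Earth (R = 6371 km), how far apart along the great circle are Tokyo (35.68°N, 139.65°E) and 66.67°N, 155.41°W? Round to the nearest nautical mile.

2869 nmi

Δλ = -155.41 − 139.65 = -295.06°; wrapped into (−180°, 180°]: 64.94°.
Δφ = 66.67 − 35.68 = 30.99°.
a = sin²(Δφ/2) + cos φ₁ · cos φ₂ · sin²(Δλ/2) = 0.164087.
c = 2·atan2(√a, √(1−a)) = 0.83412 rad → d = 6371·c ≈ 5314.21 km ≈ 2869.44 nmi.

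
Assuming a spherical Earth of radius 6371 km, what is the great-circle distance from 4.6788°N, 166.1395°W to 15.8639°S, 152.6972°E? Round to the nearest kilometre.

5072 km

Δλ = 152.6972 − -166.1395 = 318.8367°; wrapped into (−180°, 180°]: -41.1633°.
Δφ = -15.8639 − 4.6788 = -20.5427°.
a = sin²(Δφ/2) + cos φ₁ · cos φ₂ · sin²(Δλ/2) = 0.150273.
c = 2·atan2(√a, √(1−a)) = 0.79616 rad → d = 6371·c ≈ 5072.36 km.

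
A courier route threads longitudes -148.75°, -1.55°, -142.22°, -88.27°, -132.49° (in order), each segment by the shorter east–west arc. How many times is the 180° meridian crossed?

Leg 1: -148.75° → -1.55°, shortest Δλ = 147.2° (east) — does not cross 180°.
Leg 2: -1.55° → -142.22°, shortest Δλ = -140.67° (west) — does not cross 180°.
Leg 3: -142.22° → -88.27°, shortest Δλ = 53.95° (east) — does not cross 180°.
Leg 4: -88.27° → -132.49°, shortest Δλ = -44.22° (west) — does not cross 180°.
Total crossings: 0.

0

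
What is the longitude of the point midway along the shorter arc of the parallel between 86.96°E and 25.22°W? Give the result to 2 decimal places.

30.87°E

Signed shortest Δλ from +86.96° to -25.22° is -112.18°.
Midpoint longitude = +86.96° + (-112.18°)/2 = +86.96° − 56.09° = +30.87°.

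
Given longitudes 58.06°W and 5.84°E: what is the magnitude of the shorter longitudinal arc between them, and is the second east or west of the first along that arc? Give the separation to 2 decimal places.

63.90° east

Raw difference: 5.84 − -58.06 = 63.9°.
Normalise into (−180°, 180°]: 63.9° stays 63.9°.
Positive ⇒ the second point lies to the east; separation 63.90°.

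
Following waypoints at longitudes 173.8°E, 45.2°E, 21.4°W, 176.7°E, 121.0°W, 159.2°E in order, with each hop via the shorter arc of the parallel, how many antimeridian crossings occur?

3

Leg 1: +173.8° → +45.2°, shortest Δλ = -128.6° (west) — does not cross 180°.
Leg 2: +45.2° → -21.4°, shortest Δλ = -66.6° (west) — does not cross 180°.
Leg 3: -21.4° → +176.7°, shortest Δλ = -161.9° (west) — crosses 180°.
Leg 4: +176.7° → -121.0°, shortest Δλ = 62.3° (east) — crosses 180°.
Leg 5: -121.0° → +159.2°, shortest Δλ = -79.8° (west) — crosses 180°.
Total crossings: 3.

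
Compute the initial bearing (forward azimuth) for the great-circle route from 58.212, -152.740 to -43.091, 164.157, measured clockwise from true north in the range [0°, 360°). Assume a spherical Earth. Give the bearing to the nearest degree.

Δλ = 164.157 − -152.740 = 316.897°; wrapped into (−180°, 180°]: -43.103°.
θ = atan2( sin Δλ · cos φ₂ , cos φ₁ · sin φ₂ − sin φ₁ · cos φ₂ · cos Δλ )
  = atan2(-0.49900, -0.81309) = -148.462° → normalised to [0°, 360°): 211.538°.

212°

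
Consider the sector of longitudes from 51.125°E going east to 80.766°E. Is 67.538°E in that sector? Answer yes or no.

Yes

Band width going east from +51.125° to +80.766°: ((80.766 − 51.125) mod 360) = 29.641°.
Offset of +67.538° east of the west edge: ((67.538 − 51.125) mod 360) = 16.413°.
16.413° ≤ 29.641° ⇒ inside.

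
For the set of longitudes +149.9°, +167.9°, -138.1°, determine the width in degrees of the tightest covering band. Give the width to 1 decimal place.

72.0°

Sort the longitudes: -138.1°, +149.9°, +167.9°.
Eastward gaps between consecutive values (wrapping around): 288.0°, 18.0°, 54.0°.
Largest gap = 288.0° ⇒ minimal covering band is its complement: 360° − 288.0° = 72.0°.
Band runs from +149.9° eastward to -138.1°, crossing the antimeridian.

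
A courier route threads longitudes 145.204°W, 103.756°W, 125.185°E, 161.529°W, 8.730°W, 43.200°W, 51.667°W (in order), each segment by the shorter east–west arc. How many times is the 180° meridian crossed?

Leg 1: -145.204° → -103.756°, shortest Δλ = 41.448° (east) — does not cross 180°.
Leg 2: -103.756° → +125.185°, shortest Δλ = -131.059° (west) — crosses 180°.
Leg 3: +125.185° → -161.529°, shortest Δλ = 73.286° (east) — crosses 180°.
Leg 4: -161.529° → -8.730°, shortest Δλ = 152.799° (east) — does not cross 180°.
Leg 5: -8.730° → -43.200°, shortest Δλ = -34.47° (west) — does not cross 180°.
Leg 6: -43.200° → -51.667°, shortest Δλ = -8.467° (west) — does not cross 180°.
Total crossings: 2.

2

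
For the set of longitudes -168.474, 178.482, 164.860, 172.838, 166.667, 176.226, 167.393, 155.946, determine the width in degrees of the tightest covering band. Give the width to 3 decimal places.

35.580°

Sort the longitudes: -168.474°, +155.946°, +164.860°, +166.667°, +167.393°, +172.838°, +176.226°, +178.482°.
Eastward gaps between consecutive values (wrapping around): 324.420°, 8.914°, 1.807°, 0.726°, 5.445°, 3.388°, 2.256°, 13.044°.
Largest gap = 324.420° ⇒ minimal covering band is its complement: 360° − 324.420° = 35.580°.
Band runs from +155.946° eastward to -168.474°, crossing the antimeridian.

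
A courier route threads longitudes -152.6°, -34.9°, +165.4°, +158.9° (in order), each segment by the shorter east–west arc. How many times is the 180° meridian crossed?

1

Leg 1: -152.6° → -34.9°, shortest Δλ = 117.7° (east) — does not cross 180°.
Leg 2: -34.9° → +165.4°, shortest Δλ = -159.7° (west) — crosses 180°.
Leg 3: +165.4° → +158.9°, shortest Δλ = -6.5° (west) — does not cross 180°.
Total crossings: 1.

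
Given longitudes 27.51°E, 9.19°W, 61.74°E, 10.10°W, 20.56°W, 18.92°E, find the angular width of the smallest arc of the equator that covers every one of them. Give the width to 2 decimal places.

Sort the longitudes: -20.56°, -10.10°, -9.19°, +18.92°, +27.51°, +61.74°.
Eastward gaps between consecutive values (wrapping around): 10.46°, 0.91°, 28.11°, 8.59°, 34.23°, 277.70°.
Largest gap = 277.70° ⇒ minimal covering band is its complement: 360° − 277.70° = 82.30°.
Band runs from -20.56° eastward to +61.74°.

82.30°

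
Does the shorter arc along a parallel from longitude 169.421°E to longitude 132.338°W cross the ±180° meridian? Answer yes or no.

Yes

Naïve |-132.338 − 169.421| = 301.759° > 180°, so the shorter arc goes the other way round — across 180°.
Signed shortest Δλ = ((-132.338 − 169.421 + 180) mod 360) − 180 = 58.241°.
Going east by 58.241° from +169.421° passes through 180° before reaching -132.338°.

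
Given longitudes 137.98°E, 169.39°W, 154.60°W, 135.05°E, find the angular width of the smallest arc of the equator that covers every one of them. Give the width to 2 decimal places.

Sort the longitudes: -169.39°, -154.60°, +135.05°, +137.98°.
Eastward gaps between consecutive values (wrapping around): 14.79°, 289.65°, 2.93°, 52.63°.
Largest gap = 289.65° ⇒ minimal covering band is its complement: 360° − 289.65° = 70.35°.
Band runs from +135.05° eastward to -154.60°, crossing the antimeridian.

70.35°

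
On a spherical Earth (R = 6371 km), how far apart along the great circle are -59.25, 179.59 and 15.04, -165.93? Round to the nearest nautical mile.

Δλ = -165.93 − 179.59 = -345.52°; wrapped into (−180°, 180°]: 14.48°.
Δφ = 15.04 − -59.25 = 74.29°.
a = sin²(Δφ/2) + cos φ₁ · cos φ₂ · sin²(Δλ/2) = 0.372458.
c = 2·atan2(√a, √(1−a)) = 1.31286 rad → d = 6371·c ≈ 8364.25 km ≈ 4516.33 nmi.

4516 nmi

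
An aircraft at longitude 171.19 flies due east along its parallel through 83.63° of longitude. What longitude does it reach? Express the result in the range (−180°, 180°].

-105.18°

Start at +171.19°; shift +83.63° → +254.82°.
+254.82° lies outside (−180°, 180°]; subtract 360° → -105.18°.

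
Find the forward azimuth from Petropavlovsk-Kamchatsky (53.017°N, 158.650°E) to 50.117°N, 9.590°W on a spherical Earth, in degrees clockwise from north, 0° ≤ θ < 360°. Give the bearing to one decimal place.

Δλ = -9.590 − 158.650 = -168.240°.
θ = atan2( sin Δλ · cos φ₂ , cos φ₁ · sin φ₂ − sin φ₁ · cos φ₂ · cos Δλ )
  = atan2(-0.13069, 0.96309) = -7.728° → normalised to [0°, 360°): 352.272°.

352.3°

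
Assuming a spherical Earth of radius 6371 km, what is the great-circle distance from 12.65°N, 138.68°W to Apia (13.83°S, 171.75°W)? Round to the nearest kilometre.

4685 km

Δλ = -171.75 − -138.68 = -33.07°.
Δφ = -13.83 − 12.65 = -26.48°.
a = sin²(Δφ/2) + cos φ₁ · cos φ₂ · sin²(Δλ/2) = 0.129195.
c = 2·atan2(√a, √(1−a)) = 0.73533 rad → d = 6371·c ≈ 4684.79 km.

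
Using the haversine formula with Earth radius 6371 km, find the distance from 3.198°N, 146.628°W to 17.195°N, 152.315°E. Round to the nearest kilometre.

Δλ = 152.315 − -146.628 = 298.943°; wrapped into (−180°, 180°]: -61.057°.
Δφ = 17.195 − 3.198 = 13.997°.
a = sin²(Δφ/2) + cos φ₁ · cos φ₂ · sin²(Δλ/2) = 0.260959.
c = 2·atan2(√a, √(1−a)) = 1.07233 rad → d = 6371·c ≈ 6831.80 km.

6832 km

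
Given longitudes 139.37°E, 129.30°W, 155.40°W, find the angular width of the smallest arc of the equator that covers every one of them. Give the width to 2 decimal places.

Sort the longitudes: -155.40°, -129.30°, +139.37°.
Eastward gaps between consecutive values (wrapping around): 26.10°, 268.67°, 65.23°.
Largest gap = 268.67° ⇒ minimal covering band is its complement: 360° − 268.67° = 91.33°.
Band runs from +139.37° eastward to -129.30°, crossing the antimeridian.

91.33°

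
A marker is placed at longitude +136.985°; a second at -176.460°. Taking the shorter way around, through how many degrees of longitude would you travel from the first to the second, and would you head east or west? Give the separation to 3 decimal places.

46.555° east

Raw difference: -176.460 − 136.985 = -313.445°.
Normalise into (−180°, 180°]: -313.445° + 360° = 46.555°.
Positive ⇒ the second point lies to the east; separation 46.555°.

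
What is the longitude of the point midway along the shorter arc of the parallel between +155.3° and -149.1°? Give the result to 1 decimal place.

-176.9°

Signed shortest Δλ from +155.3° to -149.1° is +55.6°.
Midpoint longitude = +155.3° + (+55.6°)/2 = +155.3° + 27.8° = +183.1°.
Normalise into (−180°, 180°]: -176.9°.
(The naïve average (+155.3 + -149.1)/2 = 3.1° is on the wrong side of the globe.)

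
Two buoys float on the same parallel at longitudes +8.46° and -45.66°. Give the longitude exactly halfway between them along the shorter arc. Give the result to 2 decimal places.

-18.60°

Signed shortest Δλ from +8.46° to -45.66° is -54.12°.
Midpoint longitude = +8.46° + (-54.12°)/2 = +8.46° − 27.06° = -18.60°.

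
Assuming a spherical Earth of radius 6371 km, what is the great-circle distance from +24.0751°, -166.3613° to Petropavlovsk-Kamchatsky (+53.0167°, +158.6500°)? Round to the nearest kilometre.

Δλ = 158.6500 − -166.3613 = 325.0113°; wrapped into (−180°, 180°]: -34.9887°.
Δφ = 53.0167 − 24.0751 = 28.9416°.
a = sin²(Δφ/2) + cos φ₁ · cos φ₂ · sin²(Δλ/2) = 0.112078.
c = 2·atan2(√a, √(1−a)) = 0.68274 rad → d = 6371·c ≈ 4349.76 km.

4350 km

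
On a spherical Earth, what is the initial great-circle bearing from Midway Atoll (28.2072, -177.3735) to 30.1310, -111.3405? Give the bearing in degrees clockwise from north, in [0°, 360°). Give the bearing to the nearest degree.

Δλ = -111.3405 − -177.3735 = 66.0330°.
θ = atan2( sin Δλ · cos φ₂ , cos φ₁ · sin φ₂ − sin φ₁ · cos φ₂ · cos Δλ )
  = atan2(0.79031, 0.27631) = 70.729° → normalised to [0°, 360°): 70.729°.

71°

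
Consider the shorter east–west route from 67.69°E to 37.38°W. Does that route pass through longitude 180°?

No

Signed shortest Δλ = ((-37.38 − 67.69 + 180) mod 360) − 180 = -105.07°.
Going west by 105.07° from +67.69° reaches -37.38° without touching 180°.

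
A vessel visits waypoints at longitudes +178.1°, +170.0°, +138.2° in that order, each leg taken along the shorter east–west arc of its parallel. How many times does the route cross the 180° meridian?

Leg 1: +178.1° → +170.0°, shortest Δλ = -8.1° (west) — does not cross 180°.
Leg 2: +170.0° → +138.2°, shortest Δλ = -31.8° (west) — does not cross 180°.
Total crossings: 0.

0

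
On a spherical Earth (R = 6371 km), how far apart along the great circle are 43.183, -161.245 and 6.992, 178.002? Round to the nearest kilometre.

4506 km

Δλ = 178.002 − -161.245 = 339.247°; wrapped into (−180°, 180°]: -20.753°.
Δφ = 6.992 − 43.183 = -36.191°.
a = sin²(Δφ/2) + cos φ₁ · cos φ₂ · sin²(Δλ/2) = 0.119953.
c = 2·atan2(√a, √(1−a)) = 0.70734 rad → d = 6371·c ≈ 4506.46 km.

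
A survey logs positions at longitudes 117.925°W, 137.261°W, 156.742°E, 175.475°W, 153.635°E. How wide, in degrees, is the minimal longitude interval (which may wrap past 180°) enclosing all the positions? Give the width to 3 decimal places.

88.440°

Sort the longitudes: -175.475°, -137.261°, -117.925°, +153.635°, +156.742°.
Eastward gaps between consecutive values (wrapping around): 38.214°, 19.336°, 271.560°, 3.107°, 27.783°.
Largest gap = 271.560° ⇒ minimal covering band is its complement: 360° − 271.560° = 88.440°.
Band runs from +153.635° eastward to -117.925°, crossing the antimeridian.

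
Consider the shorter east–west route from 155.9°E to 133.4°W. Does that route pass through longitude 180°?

Yes

Naïve |-133.4 − 155.9| = 289.3° > 180°, so the shorter arc goes the other way round — across 180°.
Signed shortest Δλ = ((-133.4 − 155.9 + 180) mod 360) − 180 = 70.7°.
Going east by 70.7° from +155.9° passes through 180° before reaching -133.4°.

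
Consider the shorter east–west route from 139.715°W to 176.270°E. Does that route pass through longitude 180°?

Yes

Naïve |176.270 − -139.715| = 315.985° > 180°, so the shorter arc goes the other way round — across 180°.
Signed shortest Δλ = ((176.270 − -139.715 + 180) mod 360) − 180 = -44.015°.
Going west by 44.015° from -139.715° passes through 180° before reaching +176.270°.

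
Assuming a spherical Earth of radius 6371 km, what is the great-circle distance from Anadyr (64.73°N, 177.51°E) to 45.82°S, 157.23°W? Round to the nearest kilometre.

12487 km

Δλ = -157.23 − 177.51 = -334.74°; wrapped into (−180°, 180°]: 25.26°.
Δφ = -45.82 − 64.73 = -110.55°.
a = sin²(Δφ/2) + cos φ₁ · cos φ₂ · sin²(Δλ/2) = 0.689736.
c = 2·atan2(√a, √(1−a)) = 1.96002 rad → d = 6371·c ≈ 12487.30 km.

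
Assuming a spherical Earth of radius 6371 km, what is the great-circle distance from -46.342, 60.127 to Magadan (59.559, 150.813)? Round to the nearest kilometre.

14333 km

Δλ = 150.813 − 60.127 = 90.686°.
Δφ = 59.559 − -46.342 = 105.901°.
a = sin²(Δφ/2) + cos φ₁ · cos φ₂ · sin²(Δλ/2) = 0.813966.
c = 2·atan2(√a, √(1−a)) = 2.24969 rad → d = 6371·c ≈ 14332.77 km.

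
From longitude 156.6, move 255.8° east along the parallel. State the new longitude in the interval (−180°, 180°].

+52.4°

Start at +156.6°; shift +255.8° → +412.4°.
+412.4° lies outside (−180°, 180°]; subtract 360° → +52.4°.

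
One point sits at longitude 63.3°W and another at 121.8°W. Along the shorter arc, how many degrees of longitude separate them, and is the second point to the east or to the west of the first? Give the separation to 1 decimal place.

Raw difference: -121.8 − -63.3 = -58.5°.
Normalise into (−180°, 180°]: -58.5° stays -58.5°.
Negative ⇒ the second point lies to the west; separation 58.5°.

58.5° west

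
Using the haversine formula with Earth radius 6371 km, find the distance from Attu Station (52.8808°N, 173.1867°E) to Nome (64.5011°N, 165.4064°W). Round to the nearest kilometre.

Δλ = -165.4064 − 173.1867 = -338.5931°; wrapped into (−180°, 180°]: 21.4069°.
Δφ = 64.5011 − 52.8808 = 11.6203°.
a = sin²(Δφ/2) + cos φ₁ · cos φ₂ · sin²(Δλ/2) = 0.019209.
c = 2·atan2(√a, √(1−a)) = 0.27809 rad → d = 6371·c ≈ 1771.72 km.

1772 km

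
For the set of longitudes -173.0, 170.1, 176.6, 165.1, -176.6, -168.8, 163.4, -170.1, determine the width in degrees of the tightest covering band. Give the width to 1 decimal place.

Sort the longitudes: -176.6°, -173.0°, -170.1°, -168.8°, +163.4°, +165.1°, +170.1°, +176.6°.
Eastward gaps between consecutive values (wrapping around): 3.6°, 2.9°, 1.3°, 332.2°, 1.7°, 5.0°, 6.5°, 6.8°.
Largest gap = 332.2° ⇒ minimal covering band is its complement: 360° − 332.2° = 27.8°.
Band runs from +163.4° eastward to -168.8°, crossing the antimeridian.

27.8°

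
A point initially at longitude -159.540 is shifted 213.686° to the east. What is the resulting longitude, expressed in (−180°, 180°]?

+54.146°

Start at -159.540°; shift +213.686° → +54.146°.
+54.146° already lies in (−180°, 180°].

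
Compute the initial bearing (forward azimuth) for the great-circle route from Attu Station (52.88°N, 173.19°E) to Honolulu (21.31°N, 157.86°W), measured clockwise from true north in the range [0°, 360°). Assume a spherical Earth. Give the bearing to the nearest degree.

134°

Δλ = -157.86 − 173.19 = -331.05°; wrapped into (−180°, 180°]: 28.95°.
θ = atan2( sin Δλ · cos φ₂ , cos φ₁ · sin φ₂ − sin φ₁ · cos φ₂ · cos Δλ )
  = atan2(0.45095, -0.43071) = 133.685° → normalised to [0°, 360°): 133.685°.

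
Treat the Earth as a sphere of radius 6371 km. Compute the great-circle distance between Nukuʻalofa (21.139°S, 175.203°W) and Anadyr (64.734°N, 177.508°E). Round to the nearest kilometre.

Δλ = 177.508 − -175.203 = 352.711°; wrapped into (−180°, 180°]: -7.289°.
Δφ = 64.734 − -21.139 = 85.873°.
a = sin²(Δφ/2) + cos φ₁ · cos φ₂ · sin²(Δλ/2) = 0.465625.
c = 2·atan2(√a, √(1−a)) = 1.50199 rad → d = 6371·c ≈ 9569.19 km.

9569 km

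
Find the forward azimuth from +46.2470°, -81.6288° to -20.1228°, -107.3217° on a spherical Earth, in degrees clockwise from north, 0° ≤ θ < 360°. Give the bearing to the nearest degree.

206°

Δλ = -107.3217 − -81.6288 = -25.6929°.
θ = atan2( sin Δλ · cos φ₂ , cos φ₁ · sin φ₂ − sin φ₁ · cos φ₂ · cos Δλ )
  = atan2(-0.40708, -0.84909) = -154.385° → normalised to [0°, 360°): 205.615°.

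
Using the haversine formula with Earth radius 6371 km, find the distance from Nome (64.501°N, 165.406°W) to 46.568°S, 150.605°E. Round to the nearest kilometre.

Δλ = 150.605 − -165.406 = 316.011°; wrapped into (−180°, 180°]: -43.989°.
Δφ = -46.568 − 64.501 = -111.069°.
a = sin²(Δφ/2) + cos φ₁ · cos φ₂ · sin²(Δλ/2) = 0.721259.
c = 2·atan2(√a, √(1−a)) = 2.02920 rad → d = 6371·c ≈ 12928.04 km.

12928 km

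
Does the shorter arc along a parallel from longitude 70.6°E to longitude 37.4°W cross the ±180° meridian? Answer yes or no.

No

Signed shortest Δλ = ((-37.4 − 70.6 + 180) mod 360) − 180 = -108.0°.
Going west by 108.0° from +70.6° reaches -37.4° without touching 180°.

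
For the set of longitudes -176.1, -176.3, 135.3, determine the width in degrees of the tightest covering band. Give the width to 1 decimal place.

Sort the longitudes: -176.3°, -176.1°, +135.3°.
Eastward gaps between consecutive values (wrapping around): 0.2°, 311.4°, 48.4°.
Largest gap = 311.4° ⇒ minimal covering band is its complement: 360° − 311.4° = 48.6°.
Band runs from +135.3° eastward to -176.1°, crossing the antimeridian.

48.6°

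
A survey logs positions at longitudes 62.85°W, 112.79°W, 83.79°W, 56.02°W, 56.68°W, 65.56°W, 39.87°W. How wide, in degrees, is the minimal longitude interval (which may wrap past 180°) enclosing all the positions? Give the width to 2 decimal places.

72.92°

Sort the longitudes: -112.79°, -83.79°, -65.56°, -62.85°, -56.68°, -56.02°, -39.87°.
Eastward gaps between consecutive values (wrapping around): 29.00°, 18.23°, 2.71°, 6.17°, 0.66°, 16.15°, 287.08°.
Largest gap = 287.08° ⇒ minimal covering band is its complement: 360° − 287.08° = 72.92°.
Band runs from -112.79° eastward to -39.87°.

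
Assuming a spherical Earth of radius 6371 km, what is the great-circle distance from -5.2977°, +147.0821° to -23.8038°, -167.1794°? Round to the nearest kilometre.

Δλ = -167.1794 − 147.0821 = -314.2615°; wrapped into (−180°, 180°]: 45.7385°.
Δφ = -23.8038 − -5.2977 = -18.5061°.
a = sin²(Δφ/2) + cos φ₁ · cos φ₂ · sin²(Δλ/2) = 0.163450.
c = 2·atan2(√a, √(1−a)) = 0.83240 rad → d = 6371·c ≈ 5303.24 km.

5303 km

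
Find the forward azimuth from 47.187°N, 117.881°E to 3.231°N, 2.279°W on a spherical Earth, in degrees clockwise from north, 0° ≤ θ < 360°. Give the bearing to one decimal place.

Δλ = -2.279 − 117.881 = -120.160°.
θ = atan2( sin Δλ · cos φ₂ , cos φ₁ · sin φ₂ − sin φ₁ · cos φ₂ · cos Δλ )
  = atan2(-0.86325, 0.40628) = -64.797° → normalised to [0°, 360°): 295.203°.

295.2°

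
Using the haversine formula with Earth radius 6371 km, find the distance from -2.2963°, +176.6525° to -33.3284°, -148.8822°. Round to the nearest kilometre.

Δλ = -148.8822 − 176.6525 = -325.5347°; wrapped into (−180°, 180°]: 34.4653°.
Δφ = -33.3284 − -2.2963 = -31.0321°.
a = sin²(Δφ/2) + cos φ₁ · cos φ₂ · sin²(Δλ/2) = 0.144833.
c = 2·atan2(√a, √(1−a)) = 0.78082 rad → d = 6371·c ≈ 4974.63 km.

4975 km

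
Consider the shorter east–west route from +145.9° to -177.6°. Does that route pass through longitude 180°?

Yes

Naïve |-177.6 − 145.9| = 323.5° > 180°, so the shorter arc goes the other way round — across 180°.
Signed shortest Δλ = ((-177.6 − 145.9 + 180) mod 360) − 180 = 36.5°.
Going east by 36.5° from +145.9° passes through 180° before reaching -177.6°.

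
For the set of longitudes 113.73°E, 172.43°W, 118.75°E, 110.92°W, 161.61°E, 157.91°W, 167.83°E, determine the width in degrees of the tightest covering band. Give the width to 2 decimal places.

135.35°

Sort the longitudes: -172.43°, -157.91°, -110.92°, +113.73°, +118.75°, +161.61°, +167.83°.
Eastward gaps between consecutive values (wrapping around): 14.52°, 46.99°, 224.65°, 5.02°, 42.86°, 6.22°, 19.74°.
Largest gap = 224.65° ⇒ minimal covering band is its complement: 360° − 224.65° = 135.35°.
Band runs from +113.73° eastward to -110.92°, crossing the antimeridian.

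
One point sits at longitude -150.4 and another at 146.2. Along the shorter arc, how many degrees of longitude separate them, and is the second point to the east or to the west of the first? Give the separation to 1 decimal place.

Raw difference: 146.2 − -150.4 = 296.6°.
Normalise into (−180°, 180°]: 296.6° − 360° = -63.4°.
Negative ⇒ the second point lies to the west; separation 63.4°.

63.4° west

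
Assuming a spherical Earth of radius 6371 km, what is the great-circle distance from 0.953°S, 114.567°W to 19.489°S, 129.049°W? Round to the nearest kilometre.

Δλ = -129.049 − -114.567 = -14.482°.
Δφ = -19.489 − -0.953 = -18.536°.
a = sin²(Δφ/2) + cos φ₁ · cos φ₂ · sin²(Δλ/2) = 0.040913.
c = 2·atan2(√a, √(1−a)) = 0.40735 rad → d = 6371·c ≈ 2595.21 km.

2595 km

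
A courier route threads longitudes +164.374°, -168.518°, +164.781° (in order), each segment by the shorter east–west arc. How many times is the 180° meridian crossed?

2

Leg 1: +164.374° → -168.518°, shortest Δλ = 27.108° (east) — crosses 180°.
Leg 2: -168.518° → +164.781°, shortest Δλ = -26.701° (west) — crosses 180°.
Total crossings: 2.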